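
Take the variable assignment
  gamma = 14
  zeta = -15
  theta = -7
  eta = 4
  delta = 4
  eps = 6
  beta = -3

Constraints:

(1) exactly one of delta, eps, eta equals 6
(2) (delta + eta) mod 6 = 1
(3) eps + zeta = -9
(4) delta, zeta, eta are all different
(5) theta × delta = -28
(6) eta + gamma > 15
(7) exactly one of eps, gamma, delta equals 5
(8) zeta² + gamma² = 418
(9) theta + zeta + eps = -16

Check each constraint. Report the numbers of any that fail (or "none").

Constraints 2, 4, 7, and 8 are violated.

(1) delta=4, eps=6, eta=4; 1 of them equals 6  true
(2) delta + eta = 8; 8 mod 6 = 2, not 1  false
(3) eps + zeta = 6 + (-15) = -9  true
(4) delta = eta = 4, not all different  false
(5) theta × delta = -7 × 4 = -28  true
(6) eta + gamma = 4 + 14 = 18; 18 > 15  true
(7) eps=6, gamma=14, delta=4; 0 of them equal 5, not exactly one  false
(8) zeta² + gamma² = (-15)² + 14² = 225 + 196 = 421, not 418  false
(9) theta + zeta + eps = -7 + (-15) + 6 = -16  true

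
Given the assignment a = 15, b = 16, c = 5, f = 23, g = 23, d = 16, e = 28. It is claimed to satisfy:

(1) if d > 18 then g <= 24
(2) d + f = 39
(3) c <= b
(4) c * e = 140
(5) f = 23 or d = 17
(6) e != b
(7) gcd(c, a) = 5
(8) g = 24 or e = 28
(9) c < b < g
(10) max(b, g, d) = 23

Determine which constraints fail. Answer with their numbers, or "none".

All constraints are satisfied.

(1) d = 16, not > 18; antecedent false, conditional vacuously true  OK
(2) d + f = 16 + 23 = 39  OK
(3) c = 5, b = 16; 5 ≤ 16  OK
(4) c * e = 5 * 28 = 140  OK
(5) f = 23 = 23 (first disjunct)  OK
(6) e = 28, b = 16; distinct  OK
(7) gcd(5, 15) = 5  OK
(8) g = 23 ≠ 24, but e = 28 = 28 (second disjunct)  OK
(9) values 5 < 16 < 23  OK
(10) max(16, 23, 16) = 23  OK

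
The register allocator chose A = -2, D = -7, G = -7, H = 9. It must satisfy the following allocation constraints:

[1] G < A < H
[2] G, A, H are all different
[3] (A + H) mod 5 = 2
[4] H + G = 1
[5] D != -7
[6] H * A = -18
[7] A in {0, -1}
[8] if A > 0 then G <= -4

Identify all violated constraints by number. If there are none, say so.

No — constraints 4, 5, and 7 are not satisfied.

[1] values -7 < -2 < 9 — holds.
[2] values -7, -2, 9 are pairwise distinct — holds.
[3] A + H = 7; 7 mod 5 = 2 — holds.
[4] H + G = 9 + (-7) = 2, not 1 — fails.
[5] D = -7, but -7 is required to differ — fails.
[6] H * A = 9 * (-2) = -18 — holds.
[7] A = -2 is not in {0, -1} — fails.
[8] A = -2, not > 0; antecedent false, conditional vacuously true — holds.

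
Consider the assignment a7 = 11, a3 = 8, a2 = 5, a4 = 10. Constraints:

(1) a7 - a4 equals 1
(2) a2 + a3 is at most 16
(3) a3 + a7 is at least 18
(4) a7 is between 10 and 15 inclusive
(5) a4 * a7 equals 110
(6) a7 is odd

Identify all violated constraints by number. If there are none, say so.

No violations.

(1) a7 - a4 = 11 - 10 = 1  OK
(2) a2 + a3 = 5 + 8 = 13; 13 ≤ 16  OK
(3) a3 + a7 = 8 + 11 = 19; 19 ≥ 18  OK
(4) a7 = 11 lies in [10, 15]  OK
(5) a4 * a7 = 10 * 11 = 110  OK
(6) a7 = 11 is odd  OK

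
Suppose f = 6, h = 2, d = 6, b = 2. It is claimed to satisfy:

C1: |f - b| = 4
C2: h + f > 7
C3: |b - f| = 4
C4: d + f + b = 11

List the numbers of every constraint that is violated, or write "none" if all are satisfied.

C1: |6 - 2| = 4  holds
C2: h + f = 2 + 6 = 8; 8 > 7  holds
C3: |2 - 6| = 4  holds
C4: d + f + b = 6 + 6 + 2 = 14, not 11  fails

No — constraint 4 is not satisfied.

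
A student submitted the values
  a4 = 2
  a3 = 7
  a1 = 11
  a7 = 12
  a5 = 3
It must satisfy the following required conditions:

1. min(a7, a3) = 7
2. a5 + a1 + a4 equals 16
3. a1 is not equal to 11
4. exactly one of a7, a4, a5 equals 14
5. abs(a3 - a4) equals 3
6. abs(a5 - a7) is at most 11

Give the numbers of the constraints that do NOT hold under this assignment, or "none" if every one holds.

1. min(12, 7) = 7  holds
2. a5 + a1 + a4 = 3 + 11 + 2 = 16  holds
3. a1 = 11, but 11 is required to differ  fails
4. a7=12, a4=2, a5=3; 0 of them equal 14, not exactly one  fails
5. abs(7 - 2) = 5, not 3  fails
6. abs(3 - 12) = 9; 9 ≤ 11  holds

Violated: 3, 4, and 5.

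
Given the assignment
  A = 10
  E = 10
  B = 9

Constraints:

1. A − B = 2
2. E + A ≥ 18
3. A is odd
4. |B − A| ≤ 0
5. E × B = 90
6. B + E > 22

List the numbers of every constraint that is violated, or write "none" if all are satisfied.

Constraints 1, 3, 4, and 6 do not hold.

1. A − B = 10 − 9 = 1, not 2  false
2. E + A = 10 + 10 = 20; 20 ≥ 18  true
3. A = 10 is even  false
4. |9 − 10| = 1; 1 > 0, exceeds bound 0  false
5. E × B = 10 × 9 = 90  true
6. B + E = 9 + 10 = 19; 19 ≤ 22, bound 22 not met  false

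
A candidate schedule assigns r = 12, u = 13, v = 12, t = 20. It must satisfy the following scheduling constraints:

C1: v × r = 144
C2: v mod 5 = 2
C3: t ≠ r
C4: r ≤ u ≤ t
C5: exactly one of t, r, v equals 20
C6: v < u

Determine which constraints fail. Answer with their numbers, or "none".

C1: v × r = 12 × 12 = 144 — holds.
C2: 12 mod 5 = 2 — holds.
C3: t = 20, r = 12; distinct — holds.
C4: values 12 ≤ 13 ≤ 20 — holds.
C5: t=20, r=12, v=12; 1 of them equals 20 — holds.
C6: v = 12, u = 13; 12 < 13 — holds.

No violations.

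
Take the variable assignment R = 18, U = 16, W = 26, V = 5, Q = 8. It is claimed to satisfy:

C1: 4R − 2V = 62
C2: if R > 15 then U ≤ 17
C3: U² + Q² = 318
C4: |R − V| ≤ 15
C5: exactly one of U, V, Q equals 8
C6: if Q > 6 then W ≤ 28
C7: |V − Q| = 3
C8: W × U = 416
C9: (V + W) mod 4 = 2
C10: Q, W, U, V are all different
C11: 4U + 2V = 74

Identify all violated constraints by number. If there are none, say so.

C1: 4R − 2V = 4(18) − 2(5) = 62 — holds.
C2: R = 18 > 15, so we need U ≤ 17; U = 16 ≤ 17 — holds.
C3: U² + Q² = 16² + 8² = 256 + 64 = 320, not 318 — does not hold.
C4: |18 − 5| = 13; 13 ≤ 15 — holds.
C5: U=16, V=5, Q=8; 1 of them equals 8 — holds.
C6: Q = 8 > 6, so we need W ≤ 28; W = 26 ≤ 28 — holds.
C7: |5 − 8| = 3 — holds.
C8: W × U = 26 × 16 = 416 — holds.
C9: V + W = 31; 31 mod 4 = 3, not 2 — does not hold.
C10: values 8, 26, 16, 5 are pairwise distinct — holds.
C11: 4U + 2V = 4(16) + 2(5) = 74 — holds.

The assignment fails constraints 3 and 9.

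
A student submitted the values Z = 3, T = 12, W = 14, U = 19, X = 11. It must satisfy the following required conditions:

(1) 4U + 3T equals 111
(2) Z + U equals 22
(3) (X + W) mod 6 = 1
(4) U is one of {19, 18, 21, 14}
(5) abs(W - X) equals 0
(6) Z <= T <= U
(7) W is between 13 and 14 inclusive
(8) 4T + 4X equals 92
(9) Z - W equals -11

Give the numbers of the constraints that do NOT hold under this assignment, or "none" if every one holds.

Violated: 1, 5.

(1) 4U + 3T = 4(19) + 3(12) = 112, not 111  ✘
(2) Z + U = 3 + 19 = 22  ✔
(3) X + W = 25; 25 mod 6 = 1  ✔
(4) U = 19 is in {19, 18, 21, 14}  ✔
(5) abs(14 - 11) = 3, not 0  ✘
(6) values 3 <= 12 <= 19  ✔
(7) W = 14 lies in [13, 14]  ✔
(8) 4T + 4X = 4(12) + 4(11) = 92  ✔
(9) Z - W = 3 - 14 = -11  ✔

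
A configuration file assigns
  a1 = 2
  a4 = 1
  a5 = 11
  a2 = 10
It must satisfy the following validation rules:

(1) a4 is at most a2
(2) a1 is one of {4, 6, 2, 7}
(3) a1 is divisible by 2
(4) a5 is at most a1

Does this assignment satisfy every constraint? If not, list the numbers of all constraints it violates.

No — constraint 4 is not satisfied.

(1) a4 = 1, a2 = 10; 1 ≤ 10  ✔
(2) a1 = 2 is in {4, 6, 2, 7}  ✔
(3) 2 / 2 = 1, so 2 divides 2  ✔
(4) a5 = 11, a1 = 2; 11 > 2 (want ≤)  ✘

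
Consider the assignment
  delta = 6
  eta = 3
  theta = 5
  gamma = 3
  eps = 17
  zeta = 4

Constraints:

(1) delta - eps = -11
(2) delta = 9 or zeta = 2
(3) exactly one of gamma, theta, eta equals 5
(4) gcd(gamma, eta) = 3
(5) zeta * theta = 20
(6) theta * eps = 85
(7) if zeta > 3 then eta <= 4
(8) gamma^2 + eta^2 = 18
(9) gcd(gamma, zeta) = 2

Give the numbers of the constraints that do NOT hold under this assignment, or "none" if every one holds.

(1) delta - eps = 6 - 17 = -11 — OK.
(2) delta = 6 ≠ 9 and zeta = 4 ≠ 2; both disjuncts false — violated.
(3) gamma=3, theta=5, eta=3; 1 of them equals 5 — OK.
(4) gcd(3, 3) = 3 — OK.
(5) zeta * theta = 4 * 5 = 20 — OK.
(6) theta * eps = 5 * 17 = 85 — OK.
(7) zeta = 4 > 3, so we need eta ≤ 4; eta = 3 ≤ 4 — OK.
(8) gamma^2 + eta^2 = 3^2 + 3^2 = 9 + 9 = 18 — OK.
(9) gcd(3, 4) = 1, not 2 — violated.

The assignment fails constraints 2 and 9.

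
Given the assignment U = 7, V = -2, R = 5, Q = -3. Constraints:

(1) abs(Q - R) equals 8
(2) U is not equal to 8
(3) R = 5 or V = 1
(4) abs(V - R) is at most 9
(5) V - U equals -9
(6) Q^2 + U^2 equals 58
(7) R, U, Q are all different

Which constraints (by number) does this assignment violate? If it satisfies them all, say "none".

No violations.

(1) abs(-3 - 5) = 8  ✔
(2) U = 7, and 7 ≠ 8  ✔
(3) R = 5 = 5 (first disjunct)  ✔
(4) abs(-2 - 5) = 7; 7 ≤ 9  ✔
(5) V - U = -2 - 7 = -9  ✔
(6) Q^2 + U^2 = (-3)^2 + 7^2 = 9 + 49 = 58  ✔
(7) values 5, 7, -3 are pairwise distinct  ✔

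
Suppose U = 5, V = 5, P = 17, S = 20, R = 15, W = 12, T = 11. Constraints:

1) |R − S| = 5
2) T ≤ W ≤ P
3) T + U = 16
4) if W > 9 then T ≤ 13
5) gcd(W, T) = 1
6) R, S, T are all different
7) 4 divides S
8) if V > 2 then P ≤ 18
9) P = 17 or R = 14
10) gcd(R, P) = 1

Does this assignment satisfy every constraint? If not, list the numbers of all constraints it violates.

1) |15 − 20| = 5  true
2) values 11 ≤ 12 ≤ 17  true
3) T + U = 11 + 5 = 16  true
4) W = 12 > 9, so we need T ≤ 13; T = 11 ≤ 13  true
5) gcd(12, 11) = 1  true
6) values 15, 20, 11 are pairwise distinct  true
7) 20 / 4 = 5, so 4 divides 20  true
8) V = 5 > 2, so we need P ≤ 18; P = 17 ≤ 18  true
9) P = 17 = 17 (first disjunct)  true
10) gcd(15, 17) = 1  true

Yes — all constraints hold.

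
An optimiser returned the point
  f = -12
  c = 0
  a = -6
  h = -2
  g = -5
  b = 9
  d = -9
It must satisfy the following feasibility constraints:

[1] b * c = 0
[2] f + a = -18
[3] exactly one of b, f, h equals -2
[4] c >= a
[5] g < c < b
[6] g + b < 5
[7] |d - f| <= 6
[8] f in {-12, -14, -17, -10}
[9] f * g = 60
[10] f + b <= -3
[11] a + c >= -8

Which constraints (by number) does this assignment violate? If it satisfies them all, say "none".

[1] b * c = 9 * 0 = 0  holds
[2] f + a = -12 + (-6) = -18  holds
[3] b=9, f=-12, h=-2; 1 of them equals -2  holds
[4] c = 0, a = -6; 0 ≥ -6  holds
[5] values -5 < 0 < 9  holds
[6] g + b = -5 + 9 = 4; 4 < 5  holds
[7] |-9 - (-12)| = 3; 3 ≤ 6  holds
[8] f = -12 is in {-12, -14, -17, -10}  holds
[9] f * g = -12 * (-5) = 60  holds
[10] f + b = -12 + 9 = -3; -3 ≤ -3  holds
[11] a + c = -6 + 0 = -6; -6 ≥ -8  holds

All constraints are satisfied.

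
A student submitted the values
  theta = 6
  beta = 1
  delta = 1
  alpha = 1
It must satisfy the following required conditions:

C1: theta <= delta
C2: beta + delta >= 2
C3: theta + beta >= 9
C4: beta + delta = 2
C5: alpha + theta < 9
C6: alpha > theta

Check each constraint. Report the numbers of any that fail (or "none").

C1: theta = 6, delta = 1; 6 > 1 (want ≤)  ✘
C2: beta + delta = 1 + 1 = 2; 2 ≥ 2  ✔
C3: theta + beta = 6 + 1 = 7; 7 < 9, bound 9 not met  ✘
C4: beta + delta = 1 + 1 = 2  ✔
C5: alpha + theta = 1 + 6 = 7; 7 < 9  ✔
C6: alpha = 1, theta = 6; 1 ≤ 6 (want >)  ✘

Constraints 1, 3, and 6 do not hold.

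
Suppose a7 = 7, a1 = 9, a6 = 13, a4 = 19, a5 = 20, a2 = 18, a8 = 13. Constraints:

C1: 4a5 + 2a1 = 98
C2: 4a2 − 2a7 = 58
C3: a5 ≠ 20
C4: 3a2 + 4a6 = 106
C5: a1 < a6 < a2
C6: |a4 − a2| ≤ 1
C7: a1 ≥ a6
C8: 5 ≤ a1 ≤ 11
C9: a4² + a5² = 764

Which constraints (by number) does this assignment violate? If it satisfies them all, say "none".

C1: 4a5 + 2a1 = 4(20) + 2(9) = 98 — holds.
C2: 4a2 − 2a7 = 4(18) − 2(7) = 58 — holds.
C3: a5 = 20, but 20 is required to differ — fails.
C4: 3a2 + 4a6 = 3(18) + 4(13) = 106 — holds.
C5: values 9 < 13 < 18 — holds.
C6: |19 − 18| = 1; 1 ≤ 1 — holds.
C7: a1 = 9, a6 = 13; 9 < 13 (want ≥) — fails.
C8: a1 = 9 lies in [5, 11] — holds.
C9: a4² + a5² = 19² + 20² = 361 + 400 = 761, not 764 — fails.

Constraints 3, 7, and 9 are violated.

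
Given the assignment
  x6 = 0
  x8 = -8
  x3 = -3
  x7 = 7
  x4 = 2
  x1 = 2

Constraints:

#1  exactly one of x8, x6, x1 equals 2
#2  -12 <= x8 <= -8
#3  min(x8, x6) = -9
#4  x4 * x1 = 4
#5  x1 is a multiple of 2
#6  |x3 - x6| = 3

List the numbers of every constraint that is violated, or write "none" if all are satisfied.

The assignment fails constraint 3.

#1 x8=-8, x6=0, x1=2; 1 of them equals 2 — satisfied.
#2 x8 = -8 lies in [-12, -8] — satisfied.
#3 min(-8, 0) = -8, not -9 — violated.
#4 x4 * x1 = 2 * 2 = 4 — satisfied.
#5 2 / 2 = 1, so 2 divides 2 — satisfied.
#6 |-3 - 0| = 3 — satisfied.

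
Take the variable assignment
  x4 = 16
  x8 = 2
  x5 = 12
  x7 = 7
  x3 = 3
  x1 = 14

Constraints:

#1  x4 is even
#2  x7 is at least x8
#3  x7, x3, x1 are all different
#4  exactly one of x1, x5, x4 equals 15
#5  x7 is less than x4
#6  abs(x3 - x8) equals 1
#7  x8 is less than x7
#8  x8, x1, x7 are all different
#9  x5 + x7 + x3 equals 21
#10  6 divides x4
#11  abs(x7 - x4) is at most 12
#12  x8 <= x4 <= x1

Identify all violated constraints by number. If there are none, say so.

The assignment fails constraints 4, 9, 10, and 12.

#1 x4 = 16 is even  holds
#2 x7 = 7, x8 = 2; 7 ≥ 2  holds
#3 values 7, 3, 14 are pairwise distinct  holds
#4 x1=14, x5=12, x4=16; 0 of them equal 15, not exactly one  fails
#5 x7 = 7, x4 = 16; 7 < 16  holds
#6 abs(3 - 2) = 1  holds
#7 x8 = 2, x7 = 7; 2 < 7  holds
#8 values 2, 14, 7 are pairwise distinct  holds
#9 x5 + x7 + x3 = 12 + 7 + 3 = 22, not 21  fails
#10 16 = 6*2 + 4, so 6 does not divide 16  fails
#11 abs(7 - 16) = 9; 9 ≤ 12  holds
#12 values 2, 16, 14; x4 = 16 is not <= x1 = 14  fails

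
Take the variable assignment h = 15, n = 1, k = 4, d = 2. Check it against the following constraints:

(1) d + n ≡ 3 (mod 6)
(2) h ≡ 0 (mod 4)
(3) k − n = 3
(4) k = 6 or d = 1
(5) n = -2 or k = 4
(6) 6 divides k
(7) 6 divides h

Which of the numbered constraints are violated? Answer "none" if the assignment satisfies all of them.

(1) d + n = 3; 3 mod 6 = 3 — holds.
(2) 15 mod 4 = 3, not 0 — does not hold.
(3) k − n = 4 − 1 = 3 — holds.
(4) k = 4 ≠ 6 and d = 2 ≠ 1; both disjuncts false — does not hold.
(5) n = 1 ≠ -2, but k = 4 = 4 (second disjunct) — holds.
(6) 4 = 6×0 + 4, so 6 does not divide 4 — does not hold.
(7) 15 = 6×2 + 3, so 6 does not divide 15 — does not hold.

Constraints 2, 4, 6, and 7 are violated.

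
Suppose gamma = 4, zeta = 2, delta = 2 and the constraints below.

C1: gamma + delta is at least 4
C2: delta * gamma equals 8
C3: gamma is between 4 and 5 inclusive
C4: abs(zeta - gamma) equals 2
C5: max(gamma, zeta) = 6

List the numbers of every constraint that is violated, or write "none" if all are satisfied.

C1: gamma + delta = 4 + 2 = 6; 6 ≥ 4 — OK.
C2: delta * gamma = 2 * 4 = 8 — OK.
C3: gamma = 4 lies in [4, 5] — OK.
C4: abs(2 - 4) = 2 — OK.
C5: max(4, 2) = 4, not 6 — violated.

Constraint 5 does not hold.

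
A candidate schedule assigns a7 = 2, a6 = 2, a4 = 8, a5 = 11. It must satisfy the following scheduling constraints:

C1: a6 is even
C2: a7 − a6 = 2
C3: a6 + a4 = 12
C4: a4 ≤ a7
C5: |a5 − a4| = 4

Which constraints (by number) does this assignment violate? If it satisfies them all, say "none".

C1: a6 = 2 is even — holds.
C2: a7 − a6 = 2 − 2 = 0, not 2 — fails.
C3: a6 + a4 = 2 + 8 = 10, not 12 — fails.
C4: a4 = 8, a7 = 2; 8 > 2 (want ≤) — fails.
C5: |11 − 8| = 3, not 4 — fails.

Constraints 2, 3, 4, 5 are violated.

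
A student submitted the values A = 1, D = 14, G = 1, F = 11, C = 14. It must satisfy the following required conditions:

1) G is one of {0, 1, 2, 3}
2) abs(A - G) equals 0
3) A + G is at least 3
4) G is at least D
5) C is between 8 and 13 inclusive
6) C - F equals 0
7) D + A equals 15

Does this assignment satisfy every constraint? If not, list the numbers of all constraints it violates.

Constraints 3, 4, 5, and 6 are violated.

1) G = 1 is in {0, 1, 2, 3} — holds.
2) abs(1 - 1) = 0 — holds.
3) A + G = 1 + 1 = 2; 2 < 3, bound 3 not met — does not hold.
4) G = 1, D = 14; 1 < 14 (want ≥) — does not hold.
5) C = 14 is outside [8, 13] — does not hold.
6) C - F = 14 - 11 = 3, not 0 — does not hold.
7) D + A = 14 + 1 = 15 — holds.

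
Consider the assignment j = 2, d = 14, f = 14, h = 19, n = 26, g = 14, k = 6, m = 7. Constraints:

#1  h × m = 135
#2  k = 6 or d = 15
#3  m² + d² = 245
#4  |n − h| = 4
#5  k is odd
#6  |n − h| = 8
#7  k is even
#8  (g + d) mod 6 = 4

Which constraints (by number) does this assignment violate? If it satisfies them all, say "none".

Violated: 1, 4, 5, and 6.

#1 h × m = 19 × 7 = 133, not 135  no
#2 k = 6 = 6 (first disjunct)  yes
#3 m² + d² = 7² + 14² = 49 + 196 = 245  yes
#4 |26 − 19| = 7, not 4  no
#5 k = 6 is even  no
#6 |26 − 19| = 7, not 8  no
#7 k = 6 is even  yes
#8 g + d = 28; 28 mod 6 = 4  yes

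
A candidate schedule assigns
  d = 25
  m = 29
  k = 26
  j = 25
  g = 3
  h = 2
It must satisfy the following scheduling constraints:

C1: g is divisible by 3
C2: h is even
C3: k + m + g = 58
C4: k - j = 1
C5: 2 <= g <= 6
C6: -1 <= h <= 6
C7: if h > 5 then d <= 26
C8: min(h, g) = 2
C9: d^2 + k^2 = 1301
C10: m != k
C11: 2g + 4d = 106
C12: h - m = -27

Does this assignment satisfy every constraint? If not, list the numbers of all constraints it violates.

C1: 3 / 3 = 1, so 3 divides 3 — satisfied.
C2: h = 2 is even — satisfied.
C3: k + m + g = 26 + 29 + 3 = 58 — satisfied.
C4: k - j = 26 - 25 = 1 — satisfied.
C5: g = 3 lies in [2, 6] — satisfied.
C6: h = 2 lies in [-1, 6] — satisfied.
C7: h = 2, not > 5; antecedent false, conditional vacuously true — satisfied.
C8: min(2, 3) = 2 — satisfied.
C9: d^2 + k^2 = 25^2 + 26^2 = 625 + 676 = 1301 — satisfied.
C10: m = 29, k = 26; distinct — satisfied.
C11: 2g + 4d = 2(3) + 4(25) = 106 — satisfied.
C12: h - m = 2 - 29 = -27 — satisfied.

None — every constraint holds.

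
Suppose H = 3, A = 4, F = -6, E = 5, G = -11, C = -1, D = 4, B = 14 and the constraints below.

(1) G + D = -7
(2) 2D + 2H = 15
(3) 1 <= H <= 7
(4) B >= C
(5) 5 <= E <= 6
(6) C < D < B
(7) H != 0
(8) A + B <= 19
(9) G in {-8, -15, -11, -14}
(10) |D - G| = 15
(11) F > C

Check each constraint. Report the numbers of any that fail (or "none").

(1) G + D = -11 + 4 = -7 — holds.
(2) 2D + 2H = 2(4) + 2(3) = 14, not 15 — fails.
(3) H = 3 lies in [1, 7] — holds.
(4) B = 14, C = -1; 14 ≥ -1 — holds.
(5) E = 5 lies in [5, 6] — holds.
(6) values -1 < 4 < 14 — holds.
(7) H = 3, and 3 ≠ 0 — holds.
(8) A + B = 4 + 14 = 18; 18 ≤ 19 — holds.
(9) G = -11 is in {-8, -15, -11, -14} — holds.
(10) |4 - (-11)| = 15 — holds.
(11) F = -6, C = -1; -6 ≤ -1 (want >) — fails.

Constraints 2, 11 do not hold.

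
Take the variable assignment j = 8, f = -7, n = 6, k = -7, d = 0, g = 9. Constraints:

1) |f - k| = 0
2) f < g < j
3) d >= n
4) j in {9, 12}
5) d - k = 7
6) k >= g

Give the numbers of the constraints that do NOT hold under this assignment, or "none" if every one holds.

1) |-7 - (-7)| = 0 — holds.
2) values -7, 9, 8; g = 9 is not < j = 8 — fails.
3) d = 0, n = 6; 0 < 6 (want ≥) — fails.
4) j = 8 is not in {9, 12} — fails.
5) d - k = 0 - (-7) = 7 — holds.
6) k = -7, g = 9; -7 < 9 (want ≥) — fails.

Violated: 2, 3, 4, and 6.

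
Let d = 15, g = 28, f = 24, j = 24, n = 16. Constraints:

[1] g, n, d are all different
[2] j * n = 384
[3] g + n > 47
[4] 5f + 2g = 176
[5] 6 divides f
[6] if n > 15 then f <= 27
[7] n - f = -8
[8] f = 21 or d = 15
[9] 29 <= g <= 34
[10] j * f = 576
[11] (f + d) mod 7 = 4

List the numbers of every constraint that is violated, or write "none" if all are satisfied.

Violated: 3 and 9.

[1] values 28, 16, 15 are pairwise distinct  ✔
[2] j * n = 24 * 16 = 384  ✔
[3] g + n = 28 + 16 = 44; 44 ≤ 47, bound 47 not met  ✘
[4] 5f + 2g = 5(24) + 2(28) = 176  ✔
[5] 24 / 6 = 4, so 6 divides 24  ✔
[6] n = 16 > 15, so we need f ≤ 27; f = 24 ≤ 27  ✔
[7] n - f = 16 - 24 = -8  ✔
[8] f = 24 ≠ 21, but d = 15 = 15 (second disjunct)  ✔
[9] g = 28 is outside [29, 34]  ✘
[10] j * f = 24 * 24 = 576  ✔
[11] f + d = 39; 39 mod 7 = 4  ✔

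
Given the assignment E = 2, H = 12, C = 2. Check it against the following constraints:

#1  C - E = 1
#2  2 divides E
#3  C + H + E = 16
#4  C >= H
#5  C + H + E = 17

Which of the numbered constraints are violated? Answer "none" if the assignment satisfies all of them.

#1 C - E = 2 - 2 = 0, not 1  fails
#2 2 / 2 = 1, so 2 divides 2  holds
#3 C + H + E = 2 + 12 + 2 = 16  holds
#4 C = 2, H = 12; 2 < 12 (want ≥)  fails
#5 C + H + E = 2 + 12 + 2 = 16, not 17  fails

Violated: 1, 4, and 5.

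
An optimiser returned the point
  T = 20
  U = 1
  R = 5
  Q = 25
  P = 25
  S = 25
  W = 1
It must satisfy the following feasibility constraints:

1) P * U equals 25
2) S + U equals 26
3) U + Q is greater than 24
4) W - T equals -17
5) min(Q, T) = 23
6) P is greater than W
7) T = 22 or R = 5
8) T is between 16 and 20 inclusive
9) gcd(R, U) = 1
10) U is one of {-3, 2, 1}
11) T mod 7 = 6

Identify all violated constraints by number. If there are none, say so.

1) P * U = 25 * 1 = 25 — satisfied.
2) S + U = 25 + 1 = 26 — satisfied.
3) U + Q = 1 + 25 = 26; 26 > 24 — satisfied.
4) W - T = 1 - 20 = -19, not -17 — violated.
5) min(25, 20) = 20, not 23 — violated.
6) P = 25, W = 1; 25 > 1 — satisfied.
7) T = 20 ≠ 22, but R = 5 = 5 (second disjunct) — satisfied.
8) T = 20 lies in [16, 20] — satisfied.
9) gcd(5, 1) = 1 — satisfied.
10) U = 1 is in {-3, 2, 1} — satisfied.
11) 20 mod 7 = 6 — satisfied.

Violated: 4, 5.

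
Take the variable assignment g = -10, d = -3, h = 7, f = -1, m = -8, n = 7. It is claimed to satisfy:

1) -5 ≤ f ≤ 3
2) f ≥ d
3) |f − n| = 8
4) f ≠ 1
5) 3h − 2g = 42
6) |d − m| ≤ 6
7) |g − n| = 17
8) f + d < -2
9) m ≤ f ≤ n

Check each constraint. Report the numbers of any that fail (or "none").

No — constraint 5 is not satisfied.

1) f = -1 lies in [-5, 3] — OK.
2) f = -1, d = -3; -1 ≥ -3 — OK.
3) |-1 − 7| = 8 — OK.
4) f = -1, and -1 ≠ 1 — OK.
5) 3h − 2g = 3(7) − 2(-10) = 41, not 42 — violated.
6) |-3 − (-8)| = 5; 5 ≤ 6 — OK.
7) |-10 − 7| = 17 — OK.
8) f + d = -1 + (-3) = -4; -4 < -2 — OK.
9) values -8 ≤ -1 ≤ 7 — OK.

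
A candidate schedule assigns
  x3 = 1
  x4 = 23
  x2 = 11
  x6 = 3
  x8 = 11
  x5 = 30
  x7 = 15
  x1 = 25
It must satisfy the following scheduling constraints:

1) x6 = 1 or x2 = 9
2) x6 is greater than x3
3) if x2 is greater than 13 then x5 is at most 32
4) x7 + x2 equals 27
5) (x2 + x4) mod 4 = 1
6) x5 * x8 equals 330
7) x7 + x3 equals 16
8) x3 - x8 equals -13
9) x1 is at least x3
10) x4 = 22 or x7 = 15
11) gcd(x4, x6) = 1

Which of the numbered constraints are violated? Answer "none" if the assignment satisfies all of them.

1) x6 = 3 ≠ 1 and x2 = 11 ≠ 9; both disjuncts false  ✘
2) x6 = 3, x3 = 1; 3 > 1  ✔
3) x2 = 11, not > 13; antecedent false, conditional vacuously true  ✔
4) x7 + x2 = 15 + 11 = 26, not 27  ✘
5) x2 + x4 = 34; 34 mod 4 = 2, not 1  ✘
6) x5 * x8 = 30 * 11 = 330  ✔
7) x7 + x3 = 15 + 1 = 16  ✔
8) x3 - x8 = 1 - 11 = -10, not -13  ✘
9) x1 = 25, x3 = 1; 25 ≥ 1  ✔
10) x4 = 23 ≠ 22, but x7 = 15 = 15 (second disjunct)  ✔
11) gcd(23, 3) = 1  ✔

Violated: 1, 4, 5, and 8.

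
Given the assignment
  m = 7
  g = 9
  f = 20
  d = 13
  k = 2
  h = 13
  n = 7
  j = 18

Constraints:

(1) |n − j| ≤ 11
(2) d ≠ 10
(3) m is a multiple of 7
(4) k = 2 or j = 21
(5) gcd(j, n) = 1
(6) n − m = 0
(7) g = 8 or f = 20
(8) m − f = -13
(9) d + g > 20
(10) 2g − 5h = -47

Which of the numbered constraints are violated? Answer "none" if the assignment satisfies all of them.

(1) |7 − 18| = 11; 11 ≤ 11 — OK.
(2) d = 13, and 13 ≠ 10 — OK.
(3) 7 / 7 = 1, so 7 divides 7 — OK.
(4) k = 2 = 2 (first disjunct) — OK.
(5) gcd(18, 7) = 1 — OK.
(6) n − m = 7 − 7 = 0 — OK.
(7) g = 9 ≠ 8, but f = 20 = 20 (second disjunct) — OK.
(8) m − f = 7 − 20 = -13 — OK.
(9) d + g = 13 + 9 = 22; 22 > 20 — OK.
(10) 2g − 5h = 2(9) − 5(13) = -47 — OK.

The assignment satisfies every constraint.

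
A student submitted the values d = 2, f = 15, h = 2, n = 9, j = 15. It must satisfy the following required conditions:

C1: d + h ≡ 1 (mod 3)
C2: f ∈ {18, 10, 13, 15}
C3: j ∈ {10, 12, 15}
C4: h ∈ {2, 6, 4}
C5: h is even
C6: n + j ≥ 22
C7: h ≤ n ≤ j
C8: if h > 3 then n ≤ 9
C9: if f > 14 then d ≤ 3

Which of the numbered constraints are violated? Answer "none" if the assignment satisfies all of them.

None — every constraint holds.

C1: d + h = 4; 4 mod 3 = 1 — holds.
C2: f = 15 is in {18, 10, 13, 15} — holds.
C3: j = 15 is in {10, 12, 15} — holds.
C4: h = 2 is in {2, 6, 4} — holds.
C5: h = 2 is even — holds.
C6: n + j = 9 + 15 = 24; 24 ≥ 22 — holds.
C7: values 2 ≤ 9 ≤ 15 — holds.
C8: h = 2, not > 3; antecedent false, conditional vacuously true — holds.
C9: f = 15 > 14, so we need d ≤ 3; d = 2 ≤ 3 — holds.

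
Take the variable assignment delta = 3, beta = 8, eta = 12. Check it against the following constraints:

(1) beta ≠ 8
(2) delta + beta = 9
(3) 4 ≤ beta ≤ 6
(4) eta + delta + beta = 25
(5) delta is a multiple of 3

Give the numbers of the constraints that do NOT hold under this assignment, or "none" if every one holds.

(1) beta = 8, but 8 is required to differ  false
(2) delta + beta = 3 + 8 = 11, not 9  false
(3) beta = 8 is outside [4, 6]  false
(4) eta + delta + beta = 12 + 3 + 8 = 23, not 25  false
(5) 3 / 3 = 1, so 3 divides 3  true

Constraints 1, 2, 3, 4 are violated.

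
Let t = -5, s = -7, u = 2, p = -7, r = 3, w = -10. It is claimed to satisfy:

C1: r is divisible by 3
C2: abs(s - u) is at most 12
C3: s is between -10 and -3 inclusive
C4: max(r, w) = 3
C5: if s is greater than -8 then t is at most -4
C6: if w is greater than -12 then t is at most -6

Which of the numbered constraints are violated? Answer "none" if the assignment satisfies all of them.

C1: 3 / 3 = 1, so 3 divides 3 — holds.
C2: abs(-7 - 2) = 9; 9 ≤ 12 — holds.
C3: s = -7 lies in [-10, -3] — holds.
C4: max(3, -10) = 3 — holds.
C5: s = -7 > -8, so we need t ≤ -4; t = -5 ≤ -4 — holds.
C6: w = -10 > -12, so we need t ≤ -6; but t = -5 > -6 — fails.

Constraint 6 is violated.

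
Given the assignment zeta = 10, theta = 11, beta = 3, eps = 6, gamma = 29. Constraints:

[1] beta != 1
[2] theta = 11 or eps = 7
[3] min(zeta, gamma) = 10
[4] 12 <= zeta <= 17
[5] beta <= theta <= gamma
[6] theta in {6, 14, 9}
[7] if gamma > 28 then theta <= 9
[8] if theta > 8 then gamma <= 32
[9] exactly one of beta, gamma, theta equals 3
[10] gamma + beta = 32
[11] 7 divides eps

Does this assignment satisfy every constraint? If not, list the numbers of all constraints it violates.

[1] beta = 3, and 3 ≠ 1 — holds.
[2] theta = 11 = 11 (first disjunct) — holds.
[3] min(10, 29) = 10 — holds.
[4] zeta = 10 is outside [12, 17] — fails.
[5] values 3 <= 11 <= 29 — holds.
[6] theta = 11 is not in {6, 14, 9} — fails.
[7] gamma = 29 > 28, so we need theta ≤ 9; but theta = 11 > 9 — fails.
[8] theta = 11 > 8, so we need gamma ≤ 32; gamma = 29 ≤ 32 — holds.
[9] beta=3, gamma=29, theta=11; 1 of them equals 3 — holds.
[10] gamma + beta = 29 + 3 = 32 — holds.
[11] 6 = 7*0 + 6, so 7 does not divide 6 — fails.

No — constraints 4, 6, 7, 11 are not satisfied.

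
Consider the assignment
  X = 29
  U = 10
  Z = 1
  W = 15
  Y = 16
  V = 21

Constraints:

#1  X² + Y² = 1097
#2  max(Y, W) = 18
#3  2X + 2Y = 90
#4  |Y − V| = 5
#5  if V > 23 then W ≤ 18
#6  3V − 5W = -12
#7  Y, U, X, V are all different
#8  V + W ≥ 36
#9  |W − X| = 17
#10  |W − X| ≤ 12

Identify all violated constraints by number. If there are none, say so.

#1 X² + Y² = 29² + 16² = 841 + 256 = 1097  ✓
#2 max(16, 15) = 16, not 18  ✗
#3 2X + 2Y = 2(29) + 2(16) = 90  ✓
#4 |16 − 21| = 5  ✓
#5 V = 21, not > 23; antecedent false, conditional vacuously true  ✓
#6 3V − 5W = 3(21) − 5(15) = -12  ✓
#7 values 16, 10, 29, 21 are pairwise distinct  ✓
#8 V + W = 21 + 15 = 36; 36 ≥ 36  ✓
#9 |15 − 29| = 14, not 17  ✗
#10 |15 − 29| = 14; 14 > 12, exceeds bound 12  ✗

The assignment fails constraints 2, 9, 10.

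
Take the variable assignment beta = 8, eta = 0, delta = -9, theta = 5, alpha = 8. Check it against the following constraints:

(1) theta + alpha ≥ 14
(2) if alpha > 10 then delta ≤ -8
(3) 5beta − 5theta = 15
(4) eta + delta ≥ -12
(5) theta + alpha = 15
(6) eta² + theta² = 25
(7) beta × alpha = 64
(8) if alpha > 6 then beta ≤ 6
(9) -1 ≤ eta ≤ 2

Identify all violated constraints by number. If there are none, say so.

(1) theta + alpha = 5 + 8 = 13; 13 < 14, bound 14 not met — does not hold.
(2) alpha = 8, not > 10; antecedent false, conditional vacuously true — holds.
(3) 5beta − 5theta = 5(8) − 5(5) = 15 — holds.
(4) eta + delta = 0 + (-9) = -9; -9 ≥ -12 — holds.
(5) theta + alpha = 5 + 8 = 13, not 15 — does not hold.
(6) eta² + theta² = 0² + 5² = 0 + 25 = 25 — holds.
(7) beta × alpha = 8 × 8 = 64 — holds.
(8) alpha = 8 > 6, so we need beta ≤ 6; but beta = 8 > 6 — does not hold.
(9) eta = 0 lies in [-1, 2] — holds.

The assignment fails constraints 1, 5, and 8.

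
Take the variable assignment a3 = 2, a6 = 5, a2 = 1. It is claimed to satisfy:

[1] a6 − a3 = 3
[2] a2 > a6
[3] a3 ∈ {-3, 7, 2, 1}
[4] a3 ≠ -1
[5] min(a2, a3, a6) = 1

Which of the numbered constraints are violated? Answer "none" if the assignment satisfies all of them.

Constraint 2 does not hold.

[1] a6 − a3 = 5 − 2 = 3 — OK.
[2] a2 = 1, a6 = 5; 1 ≤ 5 (want >) — violated.
[3] a3 = 2 is in {-3, 7, 2, 1} — OK.
[4] a3 = 2, and 2 ≠ -1 — OK.
[5] min(1, 2, 5) = 1 — OK.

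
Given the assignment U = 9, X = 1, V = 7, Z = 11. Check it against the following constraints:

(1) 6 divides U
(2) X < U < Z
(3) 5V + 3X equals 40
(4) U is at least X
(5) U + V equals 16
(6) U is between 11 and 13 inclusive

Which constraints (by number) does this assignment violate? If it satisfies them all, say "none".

Constraints 1, 3, and 6 do not hold.

(1) 9 = 6*1 + 3, so 6 does not divide 9 — violated.
(2) values 1 < 9 < 11 — satisfied.
(3) 5V + 3X = 5(7) + 3(1) = 38, not 40 — violated.
(4) U = 9, X = 1; 9 ≥ 1 — satisfied.
(5) U + V = 9 + 7 = 16 — satisfied.
(6) U = 9 is outside [11, 13] — violated.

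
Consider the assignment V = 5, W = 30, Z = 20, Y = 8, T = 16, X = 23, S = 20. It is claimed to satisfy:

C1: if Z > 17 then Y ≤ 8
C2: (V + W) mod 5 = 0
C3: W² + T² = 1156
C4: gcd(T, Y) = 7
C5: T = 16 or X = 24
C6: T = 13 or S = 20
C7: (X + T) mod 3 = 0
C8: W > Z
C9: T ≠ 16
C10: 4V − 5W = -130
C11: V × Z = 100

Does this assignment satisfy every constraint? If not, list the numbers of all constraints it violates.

Constraints 4 and 9 are violated.

C1: Z = 20 > 17, so we need Y ≤ 8; Y = 8 ≤ 8 — holds.
C2: V + W = 35; 35 mod 5 = 0 — holds.
C3: W² + T² = 30² + 16² = 900 + 256 = 1156 — holds.
C4: gcd(16, 8) = 8, not 7 — does not hold.
C5: T = 16 = 16 (first disjunct) — holds.
C6: T = 16 ≠ 13, but S = 20 = 20 (second disjunct) — holds.
C7: X + T = 39; 39 mod 3 = 0 — holds.
C8: W = 30, Z = 20; 30 > 20 — holds.
C9: T = 16, but 16 is required to differ — does not hold.
C10: 4V − 5W = 4(5) − 5(30) = -130 — holds.
C11: V × Z = 5 × 20 = 100 — holds.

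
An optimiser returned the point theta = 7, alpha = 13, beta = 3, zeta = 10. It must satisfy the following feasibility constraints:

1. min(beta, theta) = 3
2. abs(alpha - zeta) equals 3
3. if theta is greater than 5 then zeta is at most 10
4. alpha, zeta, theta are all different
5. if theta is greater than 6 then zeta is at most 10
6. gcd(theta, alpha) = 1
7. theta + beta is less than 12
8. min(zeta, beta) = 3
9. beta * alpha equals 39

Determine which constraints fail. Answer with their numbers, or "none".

All constraints are satisfied.

1. min(3, 7) = 3 — holds.
2. abs(13 - 10) = 3 — holds.
3. theta = 7 > 5, so we need zeta ≤ 10; zeta = 10 ≤ 10 — holds.
4. values 13, 10, 7 are pairwise distinct — holds.
5. theta = 7 > 6, so we need zeta ≤ 10; zeta = 10 ≤ 10 — holds.
6. gcd(7, 13) = 1 — holds.
7. theta + beta = 7 + 3 = 10; 10 < 12 — holds.
8. min(10, 3) = 3 — holds.
9. beta * alpha = 3 * 13 = 39 — holds.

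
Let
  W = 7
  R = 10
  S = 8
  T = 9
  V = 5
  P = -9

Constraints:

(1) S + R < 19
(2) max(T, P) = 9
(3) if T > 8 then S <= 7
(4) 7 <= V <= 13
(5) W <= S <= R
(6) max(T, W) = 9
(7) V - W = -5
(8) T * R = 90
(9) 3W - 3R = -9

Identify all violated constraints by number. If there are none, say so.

(1) S + R = 8 + 10 = 18; 18 < 19  ✔
(2) max(9, -9) = 9  ✔
(3) T = 9 > 8, so we need S ≤ 7; but S = 8 > 7  ✘
(4) V = 5 is outside [7, 13]  ✘
(5) values 7 <= 8 <= 10  ✔
(6) max(9, 7) = 9  ✔
(7) V - W = 5 - 7 = -2, not -5  ✘
(8) T * R = 9 * 10 = 90  ✔
(9) 3W - 3R = 3(7) - 3(10) = -9  ✔

Violated: 3, 4, and 7.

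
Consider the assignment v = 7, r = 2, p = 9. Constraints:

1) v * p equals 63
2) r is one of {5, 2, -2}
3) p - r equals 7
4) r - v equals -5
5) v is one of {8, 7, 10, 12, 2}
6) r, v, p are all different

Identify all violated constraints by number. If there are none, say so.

None — every constraint holds.

1) v * p = 7 * 9 = 63  OK
2) r = 2 is in {5, 2, -2}  OK
3) p - r = 9 - 2 = 7  OK
4) r - v = 2 - 7 = -5  OK
5) v = 7 is in {8, 7, 10, 12, 2}  OK
6) values 2, 7, 9 are pairwise distinct  OK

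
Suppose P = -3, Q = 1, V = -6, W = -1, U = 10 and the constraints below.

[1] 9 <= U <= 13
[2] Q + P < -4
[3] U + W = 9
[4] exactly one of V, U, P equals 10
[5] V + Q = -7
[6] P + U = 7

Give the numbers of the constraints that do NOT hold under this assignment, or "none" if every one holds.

Constraints 2 and 5 do not hold.

[1] U = 10 lies in [9, 13] — holds.
[2] Q + P = 1 + (-3) = -2; -2 ≥ -4, bound -4 not met — does not hold.
[3] U + W = 10 + (-1) = 9 — holds.
[4] V=-6, U=10, P=-3; 1 of them equals 10 — holds.
[5] V + Q = -6 + 1 = -5, not -7 — does not hold.
[6] P + U = -3 + 10 = 7 — holds.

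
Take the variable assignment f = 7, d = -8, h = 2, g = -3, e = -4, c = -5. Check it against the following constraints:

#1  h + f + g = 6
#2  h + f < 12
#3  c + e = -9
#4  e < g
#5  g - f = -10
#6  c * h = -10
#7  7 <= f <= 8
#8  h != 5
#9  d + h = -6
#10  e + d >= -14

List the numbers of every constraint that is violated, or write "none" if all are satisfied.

#1 h + f + g = 2 + 7 + (-3) = 6  true
#2 h + f = 2 + 7 = 9; 9 < 12  true
#3 c + e = -5 + (-4) = -9  true
#4 e = -4, g = -3; -4 < -3  true
#5 g - f = -3 - 7 = -10  true
#6 c * h = -5 * 2 = -10  true
#7 f = 7 lies in [7, 8]  true
#8 h = 2, and 2 ≠ 5  true
#9 d + h = -8 + 2 = -6  true
#10 e + d = -4 + (-8) = -12; -12 ≥ -14  true

The assignment satisfies every constraint.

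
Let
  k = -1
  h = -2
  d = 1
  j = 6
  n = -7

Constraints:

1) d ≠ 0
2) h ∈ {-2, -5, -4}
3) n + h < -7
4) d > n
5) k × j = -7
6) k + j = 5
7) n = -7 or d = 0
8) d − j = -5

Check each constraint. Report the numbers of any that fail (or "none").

1) d = 1, and 1 ≠ 0 — holds.
2) h = -2 is in {-2, -5, -4} — holds.
3) n + h = -7 + (-2) = -9; -9 < -7 — holds.
4) d = 1, n = -7; 1 > -7 — holds.
5) k × j = -1 × 6 = -6, not -7 — does not hold.
6) k + j = -1 + 6 = 5 — holds.
7) n = -7 = -7 (first disjunct) — holds.
8) d − j = 1 − 6 = -5 — holds.

Violated: 5.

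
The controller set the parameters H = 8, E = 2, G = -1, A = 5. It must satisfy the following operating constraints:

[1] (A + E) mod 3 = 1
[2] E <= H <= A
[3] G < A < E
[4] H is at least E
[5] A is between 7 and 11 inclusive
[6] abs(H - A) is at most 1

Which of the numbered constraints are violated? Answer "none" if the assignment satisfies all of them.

Constraints 2, 3, 5, and 6 do not hold.

[1] A + E = 7; 7 mod 3 = 1 — holds.
[2] values 2, 8, 5; H = 8 is not <= A = 5 — does not hold.
[3] values -1, 5, 2; A = 5 is not < E = 2 — does not hold.
[4] H = 8, E = 2; 8 ≥ 2 — holds.
[5] A = 5 is outside [7, 11] — does not hold.
[6] abs(8 - 5) = 3; 3 > 1, exceeds bound 1 — does not hold.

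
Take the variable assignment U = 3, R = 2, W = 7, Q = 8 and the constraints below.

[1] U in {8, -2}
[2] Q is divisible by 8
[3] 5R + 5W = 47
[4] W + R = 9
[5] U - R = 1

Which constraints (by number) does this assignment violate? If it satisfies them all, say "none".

Constraints 1, 3 are violated.

[1] U = 3 is not in {8, -2} — does not hold.
[2] 8 / 8 = 1, so 8 divides 8 — holds.
[3] 5R + 5W = 5(2) + 5(7) = 45, not 47 — does not hold.
[4] W + R = 7 + 2 = 9 — holds.
[5] U - R = 3 - 2 = 1 — holds.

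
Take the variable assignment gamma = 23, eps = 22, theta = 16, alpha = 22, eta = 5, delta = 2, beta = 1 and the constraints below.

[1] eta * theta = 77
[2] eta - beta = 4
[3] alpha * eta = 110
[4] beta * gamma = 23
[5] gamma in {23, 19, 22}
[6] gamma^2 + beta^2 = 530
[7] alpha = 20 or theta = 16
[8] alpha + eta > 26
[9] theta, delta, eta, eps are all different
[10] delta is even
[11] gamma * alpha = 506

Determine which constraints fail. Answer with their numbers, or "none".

[1] eta * theta = 5 * 16 = 80, not 77 — fails.
[2] eta - beta = 5 - 1 = 4 — holds.
[3] alpha * eta = 22 * 5 = 110 — holds.
[4] beta * gamma = 1 * 23 = 23 — holds.
[5] gamma = 23 is in {23, 19, 22} — holds.
[6] gamma^2 + beta^2 = 23^2 + 1^2 = 529 + 1 = 530 — holds.
[7] alpha = 22 ≠ 20, but theta = 16 = 16 (second disjunct) — holds.
[8] alpha + eta = 22 + 5 = 27; 27 > 26 — holds.
[9] values 16, 2, 5, 22 are pairwise distinct — holds.
[10] delta = 2 is even — holds.
[11] gamma * alpha = 23 * 22 = 506 — holds.

No — constraint 1 is not satisfied.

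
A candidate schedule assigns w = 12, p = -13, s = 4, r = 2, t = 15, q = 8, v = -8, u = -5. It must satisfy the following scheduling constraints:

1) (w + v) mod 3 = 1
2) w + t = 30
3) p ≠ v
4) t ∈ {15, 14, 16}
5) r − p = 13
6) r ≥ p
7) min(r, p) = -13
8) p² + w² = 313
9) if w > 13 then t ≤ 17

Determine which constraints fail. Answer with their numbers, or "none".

1) w + v = 4; 4 mod 3 = 1  holds
2) w + t = 12 + 15 = 27, not 30  fails
3) p = -13, v = -8; distinct  holds
4) t = 15 is in {15, 14, 16}  holds
5) r − p = 2 − (-13) = 15, not 13  fails
6) r = 2, p = -13; 2 ≥ -13  holds
7) min(2, -13) = -13  holds
8) p² + w² = (-13)² + 12² = 169 + 144 = 313  holds
9) w = 12, not > 13; antecedent false, conditional vacuously true  holds

Constraints 2, 5 are violated.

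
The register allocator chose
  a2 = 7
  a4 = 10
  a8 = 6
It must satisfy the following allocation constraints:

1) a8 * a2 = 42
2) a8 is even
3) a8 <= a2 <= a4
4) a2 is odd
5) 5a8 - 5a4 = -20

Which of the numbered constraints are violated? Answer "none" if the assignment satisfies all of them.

Yes — all constraints hold.

1) a8 * a2 = 6 * 7 = 42 — holds.
2) a8 = 6 is even — holds.
3) values 6 <= 7 <= 10 — holds.
4) a2 = 7 is odd — holds.
5) 5a8 - 5a4 = 5(6) - 5(10) = -20 — holds.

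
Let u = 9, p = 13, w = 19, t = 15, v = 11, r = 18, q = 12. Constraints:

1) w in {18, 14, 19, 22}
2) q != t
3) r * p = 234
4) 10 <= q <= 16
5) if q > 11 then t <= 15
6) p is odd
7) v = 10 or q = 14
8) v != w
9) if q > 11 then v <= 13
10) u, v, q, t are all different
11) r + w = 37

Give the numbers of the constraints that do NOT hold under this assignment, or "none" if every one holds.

No — constraint 7 is not satisfied.

1) w = 19 is in {18, 14, 19, 22}  ✓
2) q = 12, t = 15; distinct  ✓
3) r * p = 18 * 13 = 234  ✓
4) q = 12 lies in [10, 16]  ✓
5) q = 12 > 11, so we need t ≤ 15; t = 15 ≤ 15  ✓
6) p = 13 is odd  ✓
7) v = 11 ≠ 10 and q = 12 ≠ 14; both disjuncts false  ✗
8) v = 11, w = 19; distinct  ✓
9) q = 12 > 11, so we need v ≤ 13; v = 11 ≤ 13  ✓
10) values 9, 11, 12, 15 are pairwise distinct  ✓
11) r + w = 18 + 19 = 37  ✓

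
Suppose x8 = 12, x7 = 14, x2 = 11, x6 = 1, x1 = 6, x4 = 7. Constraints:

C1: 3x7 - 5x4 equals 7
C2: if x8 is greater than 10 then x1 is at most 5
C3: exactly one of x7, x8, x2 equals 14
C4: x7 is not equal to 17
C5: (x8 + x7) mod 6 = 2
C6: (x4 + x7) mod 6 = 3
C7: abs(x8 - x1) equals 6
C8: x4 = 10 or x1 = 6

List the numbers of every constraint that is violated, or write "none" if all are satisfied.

Constraint 2 is violated.

C1: 3x7 - 5x4 = 3(14) - 5(7) = 7  ✓
C2: x8 = 12 > 10, so we need x1 ≤ 5; but x1 = 6 > 5  ✗
C3: x7=14, x8=12, x2=11; 1 of them equals 14  ✓
C4: x7 = 14, and 14 ≠ 17  ✓
C5: x8 + x7 = 26; 26 mod 6 = 2  ✓
C6: x4 + x7 = 21; 21 mod 6 = 3  ✓
C7: abs(12 - 6) = 6  ✓
C8: x4 = 7 ≠ 10, but x1 = 6 = 6 (second disjunct)  ✓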